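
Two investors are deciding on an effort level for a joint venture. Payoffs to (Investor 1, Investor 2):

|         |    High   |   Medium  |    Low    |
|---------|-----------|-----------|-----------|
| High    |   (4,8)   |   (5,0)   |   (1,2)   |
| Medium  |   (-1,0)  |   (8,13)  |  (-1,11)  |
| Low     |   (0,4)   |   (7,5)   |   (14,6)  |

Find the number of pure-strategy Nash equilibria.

Both High: Investor 1 gets 4 (best alternative 0); Investor 2 gets 8 (best alternative 2). Neither deviates — NE.
Both Medium: Investor 1 gets 8 (best alternative 7); Investor 2 gets 13 (best alternative 11). Neither deviates — NE.
Both Low: Investor 1 gets 14 (best alternative 1); Investor 2 gets 6 (best alternative 5). Neither deviates — NE.
(Medium, Low) is not a NE: Investor 1 would switch to Low (14 > -1).
No other cell survives both best-response checks, so there are 3 pure NE.

3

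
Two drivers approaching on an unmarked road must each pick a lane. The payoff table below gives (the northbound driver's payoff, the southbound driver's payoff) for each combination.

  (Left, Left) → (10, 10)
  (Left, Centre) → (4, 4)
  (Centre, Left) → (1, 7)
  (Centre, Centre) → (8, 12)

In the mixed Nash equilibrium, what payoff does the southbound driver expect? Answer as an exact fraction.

The northbound driver mixes with probability p on Left, chosen so the southbound driver is indifferent: 10p + 7(1−p) = 4p + 12(1−p) gives p = 5/11.
The southbound driver's expected payoff is 10·5/11 + 7·6/11 = 92/11.

92/11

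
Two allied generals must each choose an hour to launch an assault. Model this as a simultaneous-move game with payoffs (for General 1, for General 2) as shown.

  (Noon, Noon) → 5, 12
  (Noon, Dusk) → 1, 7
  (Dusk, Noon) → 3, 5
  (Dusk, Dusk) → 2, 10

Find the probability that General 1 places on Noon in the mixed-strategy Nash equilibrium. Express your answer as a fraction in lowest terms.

General 1's mix p on Noon must make General 2 indifferent between Noon and Dusk.
General 2's payoff from Noon: 12p + 5(1−p). From Dusk: 7p + 10(1−p).
Set equal: 5p = 5(1−p) → p = 5/10 = 1/2.

1/2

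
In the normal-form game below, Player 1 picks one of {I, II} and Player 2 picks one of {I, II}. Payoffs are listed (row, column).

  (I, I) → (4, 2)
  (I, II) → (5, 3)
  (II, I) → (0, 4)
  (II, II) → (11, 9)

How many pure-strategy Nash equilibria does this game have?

1

Both II: Player 1 gets 11 (best alternative 5); Player 2 gets 9 (best alternative 4). Neither deviates — NE.
Both I is not a NE: Player 2 would switch to II (3 > 2).
No other cell survives both best-response checks, so there is 1 pure NE.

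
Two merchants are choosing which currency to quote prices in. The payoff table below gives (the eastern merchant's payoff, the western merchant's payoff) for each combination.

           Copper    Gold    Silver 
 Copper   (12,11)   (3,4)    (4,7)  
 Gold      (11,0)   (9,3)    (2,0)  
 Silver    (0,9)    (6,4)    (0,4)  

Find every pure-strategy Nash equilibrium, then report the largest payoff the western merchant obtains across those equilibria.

Both Copper is a pure NE (the eastern merchant: 12 ≥ 11; the western merchant: 11 ≥ 7). The western merchant gets 11.
Both Gold is a pure NE (the eastern merchant: 9 ≥ 6; the western merchant: 3 ≥ 0). The western merchant gets 3.
Every other cell has a profitable deviation for at least one player. Highest of {11, 3} is 11.

11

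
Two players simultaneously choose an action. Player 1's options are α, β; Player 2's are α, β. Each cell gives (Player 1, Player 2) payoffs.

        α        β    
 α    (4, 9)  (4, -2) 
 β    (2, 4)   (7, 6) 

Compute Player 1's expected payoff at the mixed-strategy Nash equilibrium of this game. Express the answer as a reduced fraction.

Player 2 mixes with probability q on α, chosen so Player 1 is indifferent: 4q + 4(1−q) = 2q + 7(1−q) gives q = 3/5.
Player 1's expected payoff (from either row, since indifferent) is 4·3/5 + 4·2/5 = 4.

4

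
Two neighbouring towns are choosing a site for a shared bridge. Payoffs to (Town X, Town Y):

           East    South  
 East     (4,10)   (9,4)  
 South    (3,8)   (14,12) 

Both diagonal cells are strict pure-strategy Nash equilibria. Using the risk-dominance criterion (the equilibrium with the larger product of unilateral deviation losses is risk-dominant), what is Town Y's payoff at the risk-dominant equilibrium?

At both East: Town X loses 4 − 3 = 1 by deviating; Town Y loses 10 − 4 = 6. Product = 1·6 = 6.
At both South: Town X loses 14 − 9 = 5 by deviating; Town Y loses 12 − 8 = 4. Product = 5·4 = 20.
20 > 6, so both South is risk-dominant. Town Y's payoff there is 12.

12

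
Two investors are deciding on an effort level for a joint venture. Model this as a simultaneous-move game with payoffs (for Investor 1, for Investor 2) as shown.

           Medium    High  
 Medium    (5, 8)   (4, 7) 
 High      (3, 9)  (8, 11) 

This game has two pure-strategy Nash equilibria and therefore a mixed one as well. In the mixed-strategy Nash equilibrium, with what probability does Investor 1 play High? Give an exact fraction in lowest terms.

Investor 1's mix p on Medium must make Investor 2 indifferent between Medium and High.
Investor 2's payoff from Medium: 8p + 9(1−p). From High: 7p + 11(1−p).
Set equal: 1p = 2(1−p) → p = 2/3.
Probability on High is 1 − 2/3 = 1/3.

1/3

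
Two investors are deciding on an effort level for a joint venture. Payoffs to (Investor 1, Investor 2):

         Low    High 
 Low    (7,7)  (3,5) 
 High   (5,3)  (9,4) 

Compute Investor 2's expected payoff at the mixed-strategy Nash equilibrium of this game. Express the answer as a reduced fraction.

13/3

Investor 1 mixes with probability p on Low, chosen so Investor 2 is indifferent: 7p + 3(1−p) = 5p + 4(1−p) gives p = 1/3.
Investor 2's expected payoff is 7·1/3 + 3·2/3 = 13/3.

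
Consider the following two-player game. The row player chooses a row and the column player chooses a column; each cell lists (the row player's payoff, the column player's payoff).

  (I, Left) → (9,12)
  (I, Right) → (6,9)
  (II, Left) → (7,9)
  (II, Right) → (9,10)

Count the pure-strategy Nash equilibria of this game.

(I, Left): the row player gets 9 (best alternative 7); the column player gets 12 (best alternative 9). Neither deviates — NE.
(II, Right): the row player gets 9 (best alternative 6); the column player gets 10 (best alternative 9). Neither deviates — NE.
(I, Right) is not a NE: the row player would switch to II (9 > 6).
No other cell survives both best-response checks, so there are 2 pure NE.

2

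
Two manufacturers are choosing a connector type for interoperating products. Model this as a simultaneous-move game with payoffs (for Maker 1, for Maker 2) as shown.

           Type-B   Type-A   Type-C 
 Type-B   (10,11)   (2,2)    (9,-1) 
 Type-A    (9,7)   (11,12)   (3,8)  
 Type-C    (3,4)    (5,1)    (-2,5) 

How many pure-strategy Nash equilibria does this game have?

Both Type-B: Maker 1 gets 10 (best alternative 9); Maker 2 gets 11 (best alternative 2). Neither deviates — NE.
Both Type-A: Maker 1 gets 11 (best alternative 5); Maker 2 gets 12 (best alternative 8). Neither deviates — NE.
Both Type-C is not a NE: Maker 1 would switch to Type-B (9 > -2).
No other cell survives both best-response checks, so there are 2 pure NE.

2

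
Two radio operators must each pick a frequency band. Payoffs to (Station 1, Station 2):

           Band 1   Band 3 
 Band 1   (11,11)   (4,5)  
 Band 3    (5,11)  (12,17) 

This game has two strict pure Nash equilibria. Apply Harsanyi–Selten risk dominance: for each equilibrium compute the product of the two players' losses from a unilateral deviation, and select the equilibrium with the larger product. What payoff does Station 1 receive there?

12

At both Band 1: Station 1 loses 11 − 5 = 6 by deviating; Station 2 loses 11 − 5 = 6. Product = 6·6 = 36.
At both Band 3: Station 1 loses 12 − 4 = 8 by deviating; Station 2 loses 17 − 11 = 6. Product = 8·6 = 48.
48 > 36, so both Band 3 is risk-dominant. Station 1's payoff there is 12.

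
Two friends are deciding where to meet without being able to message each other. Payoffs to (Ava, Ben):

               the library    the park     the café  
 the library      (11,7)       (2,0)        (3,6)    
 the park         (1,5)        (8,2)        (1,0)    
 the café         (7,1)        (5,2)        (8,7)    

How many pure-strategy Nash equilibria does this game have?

Both the library: Ava gets 11 (best alternative 7); Ben gets 7 (best alternative 6). Neither deviates — NE.
Both the café: Ava gets 8 (best alternative 3); Ben gets 7 (best alternative 2). Neither deviates — NE.
Both the park is not a NE: Ben would switch to the library (5 > 2).
No other cell survives both best-response checks, so there are 2 pure NE.

2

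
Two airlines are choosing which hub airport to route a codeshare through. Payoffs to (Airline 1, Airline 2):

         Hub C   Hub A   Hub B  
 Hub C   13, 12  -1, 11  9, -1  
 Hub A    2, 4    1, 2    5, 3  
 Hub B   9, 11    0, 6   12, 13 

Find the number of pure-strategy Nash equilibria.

2

Both Hub C: Airline 1 gets 13 (best alternative 9); Airline 2 gets 12 (best alternative 11). Neither deviates — NE.
Both Hub B: Airline 1 gets 12 (best alternative 9); Airline 2 gets 13 (best alternative 11). Neither deviates — NE.
Both Hub A is not a NE: Airline 2 would switch to Hub C (4 > 2).
No other cell survives both best-response checks, so there are 2 pure NE.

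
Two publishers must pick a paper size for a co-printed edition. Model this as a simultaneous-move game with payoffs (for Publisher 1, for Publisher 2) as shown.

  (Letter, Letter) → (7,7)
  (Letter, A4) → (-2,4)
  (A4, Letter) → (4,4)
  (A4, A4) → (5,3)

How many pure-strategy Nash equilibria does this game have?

Both Letter: Publisher 1 gets 7 (best alternative 4); Publisher 2 gets 7 (best alternative 4). Neither deviates — NE.
Both A4 is not a NE: Publisher 2 would switch to Letter (4 > 3).
No other cell survives both best-response checks, so there is 1 pure NE.

1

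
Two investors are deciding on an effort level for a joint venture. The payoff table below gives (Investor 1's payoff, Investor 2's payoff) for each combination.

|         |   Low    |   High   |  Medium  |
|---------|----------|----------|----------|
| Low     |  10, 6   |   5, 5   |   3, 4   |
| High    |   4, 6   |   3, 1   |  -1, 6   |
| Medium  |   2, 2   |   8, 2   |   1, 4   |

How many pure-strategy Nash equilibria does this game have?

Both Low: Investor 1 gets 10 (best alternative 4); Investor 2 gets 6 (best alternative 5). Neither deviates — NE.
Both Medium is not a NE: Investor 1 would switch to Low (3 > 1).
No other cell survives both best-response checks, so there is 1 pure NE.

1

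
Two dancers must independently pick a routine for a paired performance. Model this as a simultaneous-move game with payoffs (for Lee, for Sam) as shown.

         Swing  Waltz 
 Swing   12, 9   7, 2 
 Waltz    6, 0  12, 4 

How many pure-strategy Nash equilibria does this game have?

Both Swing: Lee gets 12 (best alternative 6); Sam gets 9 (best alternative 2). Neither deviates — NE.
Both Waltz: Lee gets 12 (best alternative 7); Sam gets 4 (best alternative 0). Neither deviates — NE.
(Swing, Waltz) is not a NE: Lee would switch to Waltz (12 > 7).
No other cell survives both best-response checks, so there are 2 pure NE.

2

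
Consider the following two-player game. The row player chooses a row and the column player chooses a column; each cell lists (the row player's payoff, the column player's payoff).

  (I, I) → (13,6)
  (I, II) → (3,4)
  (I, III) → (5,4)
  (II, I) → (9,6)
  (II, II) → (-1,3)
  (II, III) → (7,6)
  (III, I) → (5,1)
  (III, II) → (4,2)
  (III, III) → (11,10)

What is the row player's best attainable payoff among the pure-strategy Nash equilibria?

13

Both I is a pure NE (the row player: 13 ≥ 9; the column player: 6 ≥ 4). The row player gets 13.
Both III is a pure NE (the row player: 11 ≥ 7; the column player: 10 ≥ 2). The row player gets 11.
Every other cell has a profitable deviation for at least one player. Highest of {13, 11} is 13.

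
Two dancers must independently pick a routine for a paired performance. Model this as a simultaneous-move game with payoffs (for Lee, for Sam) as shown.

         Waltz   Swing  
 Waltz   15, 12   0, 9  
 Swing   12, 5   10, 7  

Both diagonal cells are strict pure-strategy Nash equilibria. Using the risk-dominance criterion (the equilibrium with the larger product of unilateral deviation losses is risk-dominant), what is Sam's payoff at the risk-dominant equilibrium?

7

At both Waltz: Lee loses 15 − 12 = 3 by deviating; Sam loses 12 − 9 = 3. Product = 3·3 = 9.
At both Swing: Lee loses 10 − 0 = 10 by deviating; Sam loses 7 − 5 = 2. Product = 10·2 = 20.
20 > 9, so both Swing is risk-dominant. Sam's payoff there is 7.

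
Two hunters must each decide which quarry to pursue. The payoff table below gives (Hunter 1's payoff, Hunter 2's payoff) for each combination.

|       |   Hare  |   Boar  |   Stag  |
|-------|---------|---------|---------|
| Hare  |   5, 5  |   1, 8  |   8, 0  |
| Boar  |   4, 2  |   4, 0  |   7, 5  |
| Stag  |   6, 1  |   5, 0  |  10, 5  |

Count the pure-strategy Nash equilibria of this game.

Both Stag: Hunter 1 gets 10 (best alternative 8); Hunter 2 gets 5 (best alternative 1). Neither deviates — NE.
Both Hare is not a NE: Hunter 1 would switch to Stag (6 > 5).
No other cell survives both best-response checks, so there is 1 pure NE.

1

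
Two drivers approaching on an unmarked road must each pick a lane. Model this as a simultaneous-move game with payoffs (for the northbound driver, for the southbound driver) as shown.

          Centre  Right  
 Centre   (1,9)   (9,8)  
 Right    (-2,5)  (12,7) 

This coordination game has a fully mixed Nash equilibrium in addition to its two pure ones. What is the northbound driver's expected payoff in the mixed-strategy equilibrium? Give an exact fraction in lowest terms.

5

The southbound driver mixes with probability q on Centre, chosen so the northbound driver is indifferent: 1q + 9(1−q) = (-2)q + 12(1−q) gives q = 1/2.
The northbound driver's expected payoff (from either row, since indifferent) is 1·1/2 + 9·1/2 = 5.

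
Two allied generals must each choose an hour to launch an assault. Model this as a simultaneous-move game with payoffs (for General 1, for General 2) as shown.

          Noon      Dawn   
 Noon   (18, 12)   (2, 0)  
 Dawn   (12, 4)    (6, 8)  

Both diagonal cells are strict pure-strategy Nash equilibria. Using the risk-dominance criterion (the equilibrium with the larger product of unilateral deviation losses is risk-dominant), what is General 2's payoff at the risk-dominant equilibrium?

At both Noon: General 1 loses 18 − 12 = 6 by deviating; General 2 loses 12 − 0 = 12. Product = 6·12 = 72.
At both Dawn: General 1 loses 6 − 2 = 4 by deviating; General 2 loses 8 − 4 = 4. Product = 4·4 = 16.
72 > 16, so both Noon is risk-dominant. General 2's payoff there is 12.

12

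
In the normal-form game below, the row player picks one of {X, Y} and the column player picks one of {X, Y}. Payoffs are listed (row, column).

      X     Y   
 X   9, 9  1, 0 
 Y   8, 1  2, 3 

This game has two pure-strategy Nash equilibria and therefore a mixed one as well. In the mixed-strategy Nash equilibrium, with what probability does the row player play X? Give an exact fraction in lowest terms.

2/11

The row player's mix p on X must make the column player indifferent between X and Y.
The column player's payoff from X: 9p + 1(1−p). From Y: 0p + 3(1−p).
Set equal: 9p = 2(1−p) → p = 2/11.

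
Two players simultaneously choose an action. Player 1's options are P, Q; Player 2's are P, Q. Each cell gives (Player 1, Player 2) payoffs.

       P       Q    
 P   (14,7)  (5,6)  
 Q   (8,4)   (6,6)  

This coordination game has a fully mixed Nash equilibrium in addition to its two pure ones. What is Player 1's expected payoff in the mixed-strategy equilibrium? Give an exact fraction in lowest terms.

Player 2 mixes with probability q on P, chosen so Player 1 is indifferent: 14q + 5(1−q) = 8q + 6(1−q) gives q = 1/7.
Player 1's expected payoff (from either row, since indifferent) is 14·1/7 + 5·6/7 = 44/7.

44/7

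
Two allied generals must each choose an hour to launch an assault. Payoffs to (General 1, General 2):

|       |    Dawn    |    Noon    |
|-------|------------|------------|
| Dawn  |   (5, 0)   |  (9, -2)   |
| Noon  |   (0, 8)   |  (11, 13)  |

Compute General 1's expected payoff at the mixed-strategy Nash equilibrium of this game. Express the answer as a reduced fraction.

55/7

General 2 mixes with probability q on Dawn, chosen so General 1 is indifferent: 5q + 9(1−q) = 0q + 11(1−q) gives q = 2/7.
General 1's expected payoff (from either row, since indifferent) is 5·2/7 + 9·5/7 = 55/7.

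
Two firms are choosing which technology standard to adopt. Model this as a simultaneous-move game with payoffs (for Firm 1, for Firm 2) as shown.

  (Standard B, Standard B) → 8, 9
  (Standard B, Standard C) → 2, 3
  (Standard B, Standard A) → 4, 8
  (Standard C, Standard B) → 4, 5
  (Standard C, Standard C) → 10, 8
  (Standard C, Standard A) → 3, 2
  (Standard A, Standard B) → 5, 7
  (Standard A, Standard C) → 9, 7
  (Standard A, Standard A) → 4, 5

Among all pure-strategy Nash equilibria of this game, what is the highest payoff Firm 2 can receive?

9

Both Standard B is a pure NE (Firm 1: 8 ≥ 5; Firm 2: 9 ≥ 8). Firm 2 gets 9.
Both Standard C is a pure NE (Firm 1: 10 ≥ 9; Firm 2: 8 ≥ 5). Firm 2 gets 8.
Every other cell has a profitable deviation for at least one player. Highest of {9, 8} is 9.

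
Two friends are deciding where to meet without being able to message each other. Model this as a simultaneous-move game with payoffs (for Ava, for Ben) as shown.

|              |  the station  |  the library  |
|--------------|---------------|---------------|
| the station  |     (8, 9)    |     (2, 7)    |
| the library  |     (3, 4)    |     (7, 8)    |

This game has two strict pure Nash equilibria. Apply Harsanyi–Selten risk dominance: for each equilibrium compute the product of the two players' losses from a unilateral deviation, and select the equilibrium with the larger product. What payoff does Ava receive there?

7

At both the station: Ava loses 8 − 3 = 5 by deviating; Ben loses 9 − 7 = 2. Product = 5·2 = 10.
At both the library: Ava loses 7 − 2 = 5 by deviating; Ben loses 8 − 4 = 4. Product = 5·4 = 20.
20 > 10, so both the library is risk-dominant. Ava's payoff there is 7.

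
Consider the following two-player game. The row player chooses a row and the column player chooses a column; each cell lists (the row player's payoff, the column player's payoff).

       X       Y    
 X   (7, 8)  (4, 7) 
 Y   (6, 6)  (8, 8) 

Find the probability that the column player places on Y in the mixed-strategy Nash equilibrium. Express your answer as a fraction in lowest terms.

1/5

The column player's mix q on X must make the row player indifferent between X and Y.
The row player's payoff from X: 7q + 4(1−q). From Y: 6q + 8(1−q).
Set equal: 1q = 4(1−q) → q = 4/5.
Probability on Y is 1 − 4/5 = 1/5.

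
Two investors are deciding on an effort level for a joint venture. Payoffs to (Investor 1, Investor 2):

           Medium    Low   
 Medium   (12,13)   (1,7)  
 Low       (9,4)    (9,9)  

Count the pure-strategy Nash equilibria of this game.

2

Both Medium: Investor 1 gets 12 (best alternative 9); Investor 2 gets 13 (best alternative 7). Neither deviates — NE.
Both Low: Investor 1 gets 9 (best alternative 1); Investor 2 gets 9 (best alternative 4). Neither deviates — NE.
(Low, Medium) is not a NE: Investor 1 would switch to Medium (12 > 9).
No other cell survives both best-response checks, so there are 2 pure NE.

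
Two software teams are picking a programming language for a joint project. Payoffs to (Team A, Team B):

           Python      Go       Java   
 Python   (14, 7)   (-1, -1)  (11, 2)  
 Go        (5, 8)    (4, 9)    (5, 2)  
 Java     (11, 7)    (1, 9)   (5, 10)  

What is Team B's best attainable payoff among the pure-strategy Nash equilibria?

Both Python is a pure NE (Team A: 14 ≥ 11; Team B: 7 ≥ 2). Team B gets 7.
Both Go is a pure NE (Team A: 4 ≥ 1; Team B: 9 ≥ 8). Team B gets 9.
Every other cell has a profitable deviation for at least one player. Highest of {7, 9} is 9.

9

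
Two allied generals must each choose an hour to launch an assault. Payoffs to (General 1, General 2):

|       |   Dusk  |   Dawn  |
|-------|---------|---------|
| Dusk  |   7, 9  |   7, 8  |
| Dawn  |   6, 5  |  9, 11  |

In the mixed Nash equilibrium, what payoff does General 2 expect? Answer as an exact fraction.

General 1 mixes with probability p on Dusk, chosen so General 2 is indifferent: 9p + 5(1−p) = 8p + 11(1−p) gives p = 6/7.
General 2's expected payoff is 9·6/7 + 5·1/7 = 59/7.

59/7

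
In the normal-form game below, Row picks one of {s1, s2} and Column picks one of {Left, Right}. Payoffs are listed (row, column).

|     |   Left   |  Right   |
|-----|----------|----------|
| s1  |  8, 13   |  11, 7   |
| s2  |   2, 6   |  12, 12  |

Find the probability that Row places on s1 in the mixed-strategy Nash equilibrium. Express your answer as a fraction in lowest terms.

Row's mix p on s1 must make Column indifferent between Left and Right.
Column's payoff from Left: 13p + 6(1−p). From Right: 7p + 12(1−p).
Set equal: 6p = 6(1−p) → p = 6/12 = 1/2.

1/2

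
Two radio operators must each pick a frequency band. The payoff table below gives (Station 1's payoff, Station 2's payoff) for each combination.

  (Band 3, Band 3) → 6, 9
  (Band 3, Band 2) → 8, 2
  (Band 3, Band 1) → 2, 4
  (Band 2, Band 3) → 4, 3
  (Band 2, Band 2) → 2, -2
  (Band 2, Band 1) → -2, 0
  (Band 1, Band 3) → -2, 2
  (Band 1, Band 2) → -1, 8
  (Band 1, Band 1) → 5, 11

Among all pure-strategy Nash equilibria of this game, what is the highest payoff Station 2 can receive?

Both Band 3 is a pure NE (Station 1: 6 ≥ 4; Station 2: 9 ≥ 4). Station 2 gets 9.
Both Band 1 is a pure NE (Station 1: 5 ≥ 2; Station 2: 11 ≥ 8). Station 2 gets 11.
Every other cell has a profitable deviation for at least one player. Highest of {9, 11} is 11.

11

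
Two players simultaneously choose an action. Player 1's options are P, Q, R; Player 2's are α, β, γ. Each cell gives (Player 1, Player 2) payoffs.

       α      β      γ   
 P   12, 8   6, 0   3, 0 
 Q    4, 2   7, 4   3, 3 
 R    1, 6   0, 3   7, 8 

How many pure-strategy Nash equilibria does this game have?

(P, α): Player 1 gets 12 (best alternative 4); Player 2 gets 8 (best alternative 0). Neither deviates — NE.
(Q, β): Player 1 gets 7 (best alternative 6); Player 2 gets 4 (best alternative 3). Neither deviates — NE.
(R, γ): Player 1 gets 7 (best alternative 3); Player 2 gets 8 (best alternative 6). Neither deviates — NE.
(Q, γ) is not a NE: Player 1 would switch to R (7 > 3).
No other cell survives both best-response checks, so there are 3 pure NE.

3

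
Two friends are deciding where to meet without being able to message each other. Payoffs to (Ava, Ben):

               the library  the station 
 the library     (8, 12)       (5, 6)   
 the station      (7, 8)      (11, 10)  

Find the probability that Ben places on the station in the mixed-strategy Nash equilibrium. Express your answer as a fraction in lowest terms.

Ben's mix q on the library must make Ava indifferent between the library and the station.
Ava's payoff from the library: 8q + 5(1−q). From the station: 7q + 11(1−q).
Set equal: 1q = 6(1−q) → q = 6/7.
Probability on the station is 1 − 6/7 = 1/7.

1/7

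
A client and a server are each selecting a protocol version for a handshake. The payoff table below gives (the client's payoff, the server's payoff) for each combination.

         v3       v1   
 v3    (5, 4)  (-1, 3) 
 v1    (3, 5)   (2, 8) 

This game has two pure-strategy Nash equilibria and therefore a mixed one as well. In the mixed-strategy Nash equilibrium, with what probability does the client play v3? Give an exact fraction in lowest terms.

The client's mix p on v3 must make the server indifferent between v3 and v1.
The server's payoff from v3: 4p + 5(1−p). From v1: 3p + 8(1−p).
Set equal: 1p = 3(1−p) → p = 3/4.

3/4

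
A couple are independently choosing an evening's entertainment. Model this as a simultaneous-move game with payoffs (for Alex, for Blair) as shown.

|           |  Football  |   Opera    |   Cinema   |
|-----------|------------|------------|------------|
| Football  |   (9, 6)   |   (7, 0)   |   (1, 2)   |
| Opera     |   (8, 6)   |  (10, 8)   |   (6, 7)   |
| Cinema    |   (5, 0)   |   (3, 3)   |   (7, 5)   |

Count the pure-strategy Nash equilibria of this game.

Both Football: Alex gets 9 (best alternative 8); Blair gets 6 (best alternative 2). Neither deviates — NE.
Both Opera: Alex gets 10 (best alternative 7); Blair gets 8 (best alternative 7). Neither deviates — NE.
Both Cinema: Alex gets 7 (best alternative 6); Blair gets 5 (best alternative 3). Neither deviates — NE.
(Opera, Cinema) is not a NE: Alex would switch to Cinema (7 > 6).
No other cell survives both best-response checks, so there are 3 pure NE.

3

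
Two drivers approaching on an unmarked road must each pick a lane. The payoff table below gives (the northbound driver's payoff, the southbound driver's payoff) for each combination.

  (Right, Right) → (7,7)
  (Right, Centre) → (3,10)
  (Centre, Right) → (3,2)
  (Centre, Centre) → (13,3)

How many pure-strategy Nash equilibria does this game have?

1

Both Centre: the northbound driver gets 13 (best alternative 3); the southbound driver gets 3 (best alternative 2). Neither deviates — NE.
Both Right is not a NE: the southbound driver would switch to Centre (10 > 7).
No other cell survives both best-response checks, so there is 1 pure NE.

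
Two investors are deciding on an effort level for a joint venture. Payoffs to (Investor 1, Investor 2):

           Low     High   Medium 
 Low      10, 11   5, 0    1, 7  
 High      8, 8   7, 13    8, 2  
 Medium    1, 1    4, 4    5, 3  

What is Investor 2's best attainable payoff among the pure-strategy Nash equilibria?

Both Low is a pure NE (Investor 1: 10 ≥ 8; Investor 2: 11 ≥ 7). Investor 2 gets 11.
Both High is a pure NE (Investor 1: 7 ≥ 5; Investor 2: 13 ≥ 8). Investor 2 gets 13.
Every other cell has a profitable deviation for at least one player. Highest of {11, 13} is 13.

13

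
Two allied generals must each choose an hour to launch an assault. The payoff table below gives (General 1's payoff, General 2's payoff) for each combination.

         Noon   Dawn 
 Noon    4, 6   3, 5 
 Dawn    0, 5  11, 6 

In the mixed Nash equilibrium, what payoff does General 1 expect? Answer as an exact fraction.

General 2 mixes with probability q on Noon, chosen so General 1 is indifferent: 4q + 3(1−q) = 0q + 11(1−q) gives q = 2/3.
General 1's expected payoff (from either row, since indifferent) is 4·2/3 + 3·1/3 = 11/3.

11/3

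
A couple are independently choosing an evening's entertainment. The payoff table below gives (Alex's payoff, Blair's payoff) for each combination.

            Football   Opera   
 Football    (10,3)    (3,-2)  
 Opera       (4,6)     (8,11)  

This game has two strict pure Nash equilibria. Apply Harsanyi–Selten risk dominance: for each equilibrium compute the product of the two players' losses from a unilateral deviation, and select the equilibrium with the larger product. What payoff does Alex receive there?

10

At both Football: Alex loses 10 − 4 = 6 by deviating; Blair loses 3 − (-2) = 5. Product = 6·5 = 30.
At both Opera: Alex loses 8 − 3 = 5 by deviating; Blair loses 11 − 6 = 5. Product = 5·5 = 25.
30 > 25, so both Football is risk-dominant. Alex's payoff there is 10.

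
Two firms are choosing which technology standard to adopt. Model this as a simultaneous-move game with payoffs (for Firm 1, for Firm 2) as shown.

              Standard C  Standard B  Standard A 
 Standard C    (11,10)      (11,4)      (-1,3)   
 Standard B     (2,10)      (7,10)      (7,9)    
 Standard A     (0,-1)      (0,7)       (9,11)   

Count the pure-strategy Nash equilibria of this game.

2

Both Standard C: Firm 1 gets 11 (best alternative 2); Firm 2 gets 10 (best alternative 4). Neither deviates — NE.
Both Standard A: Firm 1 gets 9 (best alternative 7); Firm 2 gets 11 (best alternative 7). Neither deviates — NE.
Both Standard B is not a NE: Firm 1 would switch to Standard C (11 > 7).
No other cell survives both best-response checks, so there are 2 pure NE.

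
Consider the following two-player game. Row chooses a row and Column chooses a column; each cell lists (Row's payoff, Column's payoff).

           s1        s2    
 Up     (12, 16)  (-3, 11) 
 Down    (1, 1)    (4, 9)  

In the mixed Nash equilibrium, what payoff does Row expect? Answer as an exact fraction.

Column mixes with probability q on s1, chosen so Row is indifferent: 12q + (-3)(1−q) = 1q + 4(1−q) gives q = 7/18.
Row's expected payoff (from either row, since indifferent) is 12·7/18 + (-3)·11/18 = 17/6.

17/6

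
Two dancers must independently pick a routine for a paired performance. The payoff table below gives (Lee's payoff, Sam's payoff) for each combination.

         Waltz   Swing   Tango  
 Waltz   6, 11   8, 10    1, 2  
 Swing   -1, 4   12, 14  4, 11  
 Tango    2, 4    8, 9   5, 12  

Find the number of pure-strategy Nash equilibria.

Both Waltz: Lee gets 6 (best alternative 2); Sam gets 11 (best alternative 10). Neither deviates — NE.
Both Swing: Lee gets 12 (best alternative 8); Sam gets 14 (best alternative 11). Neither deviates — NE.
Both Tango: Lee gets 5 (best alternative 4); Sam gets 12 (best alternative 9). Neither deviates — NE.
(Swing, Waltz) is not a NE: Lee would switch to Waltz (6 > -1).
No other cell survives both best-response checks, so there are 3 pure NE.

3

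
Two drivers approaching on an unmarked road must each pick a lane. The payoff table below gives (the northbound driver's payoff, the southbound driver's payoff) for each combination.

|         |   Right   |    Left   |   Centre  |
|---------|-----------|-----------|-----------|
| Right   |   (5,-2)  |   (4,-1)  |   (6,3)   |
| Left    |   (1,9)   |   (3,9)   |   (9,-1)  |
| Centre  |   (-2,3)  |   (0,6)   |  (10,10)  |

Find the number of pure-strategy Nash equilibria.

1

Both Centre: the northbound driver gets 10 (best alternative 9); the southbound driver gets 10 (best alternative 6). Neither deviates — NE.
Both Left is not a NE: the northbound driver would switch to Right (4 > 3).
No other cell survives both best-response checks, so there is 1 pure NE.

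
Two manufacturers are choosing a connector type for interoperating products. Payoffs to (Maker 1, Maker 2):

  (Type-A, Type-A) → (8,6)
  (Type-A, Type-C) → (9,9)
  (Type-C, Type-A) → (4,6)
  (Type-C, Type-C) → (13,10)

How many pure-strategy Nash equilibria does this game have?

Both Type-C: Maker 1 gets 13 (best alternative 9); Maker 2 gets 10 (best alternative 6). Neither deviates — NE.
Both Type-A is not a NE: Maker 2 would switch to Type-C (9 > 6).
No other cell survives both best-response checks, so there is 1 pure NE.

1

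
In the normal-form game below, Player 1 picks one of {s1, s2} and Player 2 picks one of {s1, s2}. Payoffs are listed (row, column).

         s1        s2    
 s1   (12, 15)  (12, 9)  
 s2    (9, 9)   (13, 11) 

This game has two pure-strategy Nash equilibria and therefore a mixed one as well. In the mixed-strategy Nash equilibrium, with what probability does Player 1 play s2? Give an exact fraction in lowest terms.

3/4

Player 1's mix p on s1 must make Player 2 indifferent between s1 and s2.
Player 2's payoff from s1: 15p + 9(1−p). From s2: 9p + 11(1−p).
Set equal: 6p = 2(1−p) → p = 2/8 = 1/4.
Probability on s2 is 1 − 1/4 = 3/4.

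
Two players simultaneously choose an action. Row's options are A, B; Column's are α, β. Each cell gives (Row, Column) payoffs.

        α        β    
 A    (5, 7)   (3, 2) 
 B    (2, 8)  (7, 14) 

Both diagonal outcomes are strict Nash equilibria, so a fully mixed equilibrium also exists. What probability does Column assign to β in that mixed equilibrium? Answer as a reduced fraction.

3/7

Column's mix q on α must make Row indifferent between A and B.
Row's payoff from A: 5q + 3(1−q). From B: 2q + 7(1−q).
Set equal: 3q = 4(1−q) → q = 4/7.
Probability on β is 1 − 4/7 = 3/7.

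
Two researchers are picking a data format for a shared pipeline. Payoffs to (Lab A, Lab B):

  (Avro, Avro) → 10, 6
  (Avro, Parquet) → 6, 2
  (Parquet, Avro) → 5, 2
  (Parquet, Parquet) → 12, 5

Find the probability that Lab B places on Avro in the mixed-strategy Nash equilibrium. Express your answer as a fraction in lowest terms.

Lab B's mix q on Avro must make Lab A indifferent between Avro and Parquet.
Lab A's payoff from Avro: 10q + 6(1−q). From Parquet: 5q + 12(1−q).
Set equal: 5q = 6(1−q) → q = 6/11.

6/11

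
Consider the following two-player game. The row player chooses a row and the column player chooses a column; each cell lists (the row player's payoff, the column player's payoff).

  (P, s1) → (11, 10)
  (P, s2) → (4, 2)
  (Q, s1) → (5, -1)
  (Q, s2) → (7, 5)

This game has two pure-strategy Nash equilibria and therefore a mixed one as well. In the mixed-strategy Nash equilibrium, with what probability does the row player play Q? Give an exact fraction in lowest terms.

The row player's mix p on P must make the column player indifferent between s1 and s2.
The column player's payoff from s1: 10p + (-1)(1−p). From s2: 2p + 5(1−p).
Set equal: 8p = 6(1−p) → p = 6/14 = 3/7.
Probability on Q is 1 − 3/7 = 4/7.

4/7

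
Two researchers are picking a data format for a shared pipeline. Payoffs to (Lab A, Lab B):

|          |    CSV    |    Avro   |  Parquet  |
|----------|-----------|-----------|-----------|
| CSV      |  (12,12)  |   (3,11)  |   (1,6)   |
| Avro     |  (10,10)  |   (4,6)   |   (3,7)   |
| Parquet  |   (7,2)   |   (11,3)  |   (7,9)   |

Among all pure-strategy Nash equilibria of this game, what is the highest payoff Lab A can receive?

12

Both CSV is a pure NE (Lab A: 12 ≥ 10; Lab B: 12 ≥ 11). Lab A gets 12.
Both Parquet is a pure NE (Lab A: 7 ≥ 3; Lab B: 9 ≥ 3). Lab A gets 7.
Every other cell has a profitable deviation for at least one player. Highest of {12, 7} is 12.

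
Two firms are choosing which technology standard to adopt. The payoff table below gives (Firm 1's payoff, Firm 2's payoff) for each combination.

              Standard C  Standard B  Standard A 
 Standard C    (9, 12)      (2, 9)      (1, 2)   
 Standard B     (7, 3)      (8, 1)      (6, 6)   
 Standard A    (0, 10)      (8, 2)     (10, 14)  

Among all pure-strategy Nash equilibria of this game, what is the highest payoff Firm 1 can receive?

Both Standard C is a pure NE (Firm 1: 9 ≥ 7; Firm 2: 12 ≥ 9). Firm 1 gets 9.
Both Standard A is a pure NE (Firm 1: 10 ≥ 6; Firm 2: 14 ≥ 10). Firm 1 gets 10.
Every other cell has a profitable deviation for at least one player. Highest of {9, 10} is 10.

10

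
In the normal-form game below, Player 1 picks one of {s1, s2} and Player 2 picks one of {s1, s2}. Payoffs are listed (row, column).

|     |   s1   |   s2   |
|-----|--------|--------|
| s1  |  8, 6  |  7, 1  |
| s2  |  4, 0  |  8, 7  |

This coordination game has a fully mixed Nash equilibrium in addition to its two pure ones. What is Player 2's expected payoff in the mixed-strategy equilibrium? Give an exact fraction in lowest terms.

Player 1 mixes with probability p on s1, chosen so Player 2 is indifferent: 6p + 0(1−p) = 1p + 7(1−p) gives p = 7/12.
Player 2's expected payoff is 6·7/12 + 0·5/12 = 7/2.

7/2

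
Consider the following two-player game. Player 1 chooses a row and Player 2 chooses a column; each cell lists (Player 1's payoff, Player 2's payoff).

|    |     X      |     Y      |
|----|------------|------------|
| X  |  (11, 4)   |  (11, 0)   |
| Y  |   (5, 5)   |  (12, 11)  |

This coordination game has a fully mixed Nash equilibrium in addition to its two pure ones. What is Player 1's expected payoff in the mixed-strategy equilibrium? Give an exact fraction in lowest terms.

11

Player 2 mixes with probability q on X, chosen so Player 1 is indifferent: 11q + 11(1−q) = 5q + 12(1−q) gives q = 1/7.
Player 1's expected payoff (from either row, since indifferent) is 11·1/7 + 11·6/7 = 11.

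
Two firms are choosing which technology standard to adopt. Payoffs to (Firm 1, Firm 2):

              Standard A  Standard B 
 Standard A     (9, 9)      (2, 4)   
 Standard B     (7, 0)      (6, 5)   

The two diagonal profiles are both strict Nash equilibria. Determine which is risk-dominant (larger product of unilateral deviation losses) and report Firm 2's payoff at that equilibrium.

At both Standard A: Firm 1 loses 9 − 7 = 2 by deviating; Firm 2 loses 9 − 4 = 5. Product = 2·5 = 10.
At both Standard B: Firm 1 loses 6 − 2 = 4 by deviating; Firm 2 loses 5 − 0 = 5. Product = 4·5 = 20.
20 > 10, so both Standard B is risk-dominant. Firm 2's payoff there is 5.

5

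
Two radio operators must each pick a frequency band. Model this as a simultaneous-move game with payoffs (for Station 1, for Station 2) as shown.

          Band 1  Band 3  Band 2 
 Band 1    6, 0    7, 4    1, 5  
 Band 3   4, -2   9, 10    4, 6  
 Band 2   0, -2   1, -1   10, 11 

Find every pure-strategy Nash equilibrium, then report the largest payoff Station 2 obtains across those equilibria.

11

Both Band 3 is a pure NE (Station 1: 9 ≥ 7; Station 2: 10 ≥ 6). Station 2 gets 10.
Both Band 2 is a pure NE (Station 1: 10 ≥ 4; Station 2: 11 ≥ -1). Station 2 gets 11.
Every other cell has a profitable deviation for at least one player. Highest of {10, 11} is 11.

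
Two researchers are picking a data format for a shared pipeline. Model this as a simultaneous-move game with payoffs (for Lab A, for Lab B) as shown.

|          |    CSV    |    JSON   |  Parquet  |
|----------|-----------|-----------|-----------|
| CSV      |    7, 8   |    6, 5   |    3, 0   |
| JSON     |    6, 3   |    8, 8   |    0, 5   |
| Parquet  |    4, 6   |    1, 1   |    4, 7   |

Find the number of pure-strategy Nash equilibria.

3

Both CSV: Lab A gets 7 (best alternative 6); Lab B gets 8 (best alternative 5). Neither deviates — NE.
Both JSON: Lab A gets 8 (best alternative 6); Lab B gets 8 (best alternative 5). Neither deviates — NE.
Both Parquet: Lab A gets 4 (best alternative 3); Lab B gets 7 (best alternative 6). Neither deviates — NE.
(CSV, Parquet) is not a NE: Lab A would switch to Parquet (4 > 3).
No other cell survives both best-response checks, so there are 3 pure NE.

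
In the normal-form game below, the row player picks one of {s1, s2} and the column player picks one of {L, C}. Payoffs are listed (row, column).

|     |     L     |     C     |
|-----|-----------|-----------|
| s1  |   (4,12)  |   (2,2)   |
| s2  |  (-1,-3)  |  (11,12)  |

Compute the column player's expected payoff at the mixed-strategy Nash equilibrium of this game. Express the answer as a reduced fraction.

The row player mixes with probability p on s1, chosen so the column player is indifferent: 12p + (-3)(1−p) = 2p + 12(1−p) gives p = 3/5.
The column player's expected payoff is 12·3/5 + (-3)·2/5 = 6.

6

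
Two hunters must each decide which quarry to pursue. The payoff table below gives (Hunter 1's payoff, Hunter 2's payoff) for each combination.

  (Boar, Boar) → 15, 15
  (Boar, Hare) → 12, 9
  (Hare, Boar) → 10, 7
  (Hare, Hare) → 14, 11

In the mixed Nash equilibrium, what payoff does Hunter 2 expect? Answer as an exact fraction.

51/5

Hunter 1 mixes with probability p on Boar, chosen so Hunter 2 is indifferent: 15p + 7(1−p) = 9p + 11(1−p) gives p = 2/5.
Hunter 2's expected payoff is 15·2/5 + 7·3/5 = 51/5.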